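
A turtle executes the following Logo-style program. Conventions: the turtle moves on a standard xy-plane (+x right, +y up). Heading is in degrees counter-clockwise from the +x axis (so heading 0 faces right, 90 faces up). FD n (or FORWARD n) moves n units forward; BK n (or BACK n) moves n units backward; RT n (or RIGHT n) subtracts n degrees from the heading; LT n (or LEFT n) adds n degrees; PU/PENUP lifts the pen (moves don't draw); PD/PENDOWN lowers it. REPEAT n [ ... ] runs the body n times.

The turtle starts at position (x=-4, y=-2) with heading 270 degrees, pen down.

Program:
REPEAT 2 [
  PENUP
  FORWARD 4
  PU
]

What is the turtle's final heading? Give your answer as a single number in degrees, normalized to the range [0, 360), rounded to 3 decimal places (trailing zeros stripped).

Answer: 270

Derivation:
Executing turtle program step by step:
Start: pos=(-4,-2), heading=270, pen down
REPEAT 2 [
  -- iteration 1/2 --
  PU: pen up
  FD 4: (-4,-2) -> (-4,-6) [heading=270, move]
  PU: pen up
  -- iteration 2/2 --
  PU: pen up
  FD 4: (-4,-6) -> (-4,-10) [heading=270, move]
  PU: pen up
]
Final: pos=(-4,-10), heading=270, 0 segment(s) drawn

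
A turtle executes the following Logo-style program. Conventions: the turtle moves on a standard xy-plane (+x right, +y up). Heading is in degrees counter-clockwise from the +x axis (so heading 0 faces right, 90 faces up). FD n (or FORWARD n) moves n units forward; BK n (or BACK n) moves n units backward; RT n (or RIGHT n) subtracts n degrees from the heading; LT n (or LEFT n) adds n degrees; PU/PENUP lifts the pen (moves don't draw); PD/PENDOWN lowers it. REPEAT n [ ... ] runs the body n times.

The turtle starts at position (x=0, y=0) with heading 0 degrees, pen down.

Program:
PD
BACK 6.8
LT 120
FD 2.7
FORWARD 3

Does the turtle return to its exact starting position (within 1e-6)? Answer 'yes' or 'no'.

Executing turtle program step by step:
Start: pos=(0,0), heading=0, pen down
PD: pen down
BK 6.8: (0,0) -> (-6.8,0) [heading=0, draw]
LT 120: heading 0 -> 120
FD 2.7: (-6.8,0) -> (-8.15,2.338) [heading=120, draw]
FD 3: (-8.15,2.338) -> (-9.65,4.936) [heading=120, draw]
Final: pos=(-9.65,4.936), heading=120, 3 segment(s) drawn

Start position: (0, 0)
Final position: (-9.65, 4.936)
Distance = 10.839; >= 1e-6 -> NOT closed

Answer: no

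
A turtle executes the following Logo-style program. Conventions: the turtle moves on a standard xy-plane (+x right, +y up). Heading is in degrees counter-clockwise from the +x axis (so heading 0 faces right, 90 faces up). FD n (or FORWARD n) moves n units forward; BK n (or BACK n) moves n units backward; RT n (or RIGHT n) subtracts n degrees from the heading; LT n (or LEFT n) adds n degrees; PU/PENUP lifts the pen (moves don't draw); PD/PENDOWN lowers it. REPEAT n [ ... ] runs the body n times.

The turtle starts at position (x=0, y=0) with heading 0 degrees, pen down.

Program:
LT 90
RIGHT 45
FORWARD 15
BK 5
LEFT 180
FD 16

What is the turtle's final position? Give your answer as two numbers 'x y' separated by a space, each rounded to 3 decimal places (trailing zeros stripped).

Answer: -4.243 -4.243

Derivation:
Executing turtle program step by step:
Start: pos=(0,0), heading=0, pen down
LT 90: heading 0 -> 90
RT 45: heading 90 -> 45
FD 15: (0,0) -> (10.607,10.607) [heading=45, draw]
BK 5: (10.607,10.607) -> (7.071,7.071) [heading=45, draw]
LT 180: heading 45 -> 225
FD 16: (7.071,7.071) -> (-4.243,-4.243) [heading=225, draw]
Final: pos=(-4.243,-4.243), heading=225, 3 segment(s) drawn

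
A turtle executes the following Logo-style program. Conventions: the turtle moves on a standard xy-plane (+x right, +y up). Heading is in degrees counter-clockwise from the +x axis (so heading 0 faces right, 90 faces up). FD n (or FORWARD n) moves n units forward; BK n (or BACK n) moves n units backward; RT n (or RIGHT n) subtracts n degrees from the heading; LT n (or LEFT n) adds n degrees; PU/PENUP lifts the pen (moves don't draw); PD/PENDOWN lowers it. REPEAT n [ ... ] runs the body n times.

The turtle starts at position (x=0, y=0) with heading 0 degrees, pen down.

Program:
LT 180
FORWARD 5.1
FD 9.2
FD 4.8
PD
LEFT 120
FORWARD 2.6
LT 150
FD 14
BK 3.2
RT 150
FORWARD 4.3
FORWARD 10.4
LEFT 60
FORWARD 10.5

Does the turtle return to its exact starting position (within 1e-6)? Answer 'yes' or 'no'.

Answer: no

Derivation:
Executing turtle program step by step:
Start: pos=(0,0), heading=0, pen down
LT 180: heading 0 -> 180
FD 5.1: (0,0) -> (-5.1,0) [heading=180, draw]
FD 9.2: (-5.1,0) -> (-14.3,0) [heading=180, draw]
FD 4.8: (-14.3,0) -> (-19.1,0) [heading=180, draw]
PD: pen down
LT 120: heading 180 -> 300
FD 2.6: (-19.1,0) -> (-17.8,-2.252) [heading=300, draw]
LT 150: heading 300 -> 90
FD 14: (-17.8,-2.252) -> (-17.8,11.748) [heading=90, draw]
BK 3.2: (-17.8,11.748) -> (-17.8,8.548) [heading=90, draw]
RT 150: heading 90 -> 300
FD 4.3: (-17.8,8.548) -> (-15.65,4.824) [heading=300, draw]
FD 10.4: (-15.65,4.824) -> (-10.45,-4.182) [heading=300, draw]
LT 60: heading 300 -> 0
FD 10.5: (-10.45,-4.182) -> (0.05,-4.182) [heading=0, draw]
Final: pos=(0.05,-4.182), heading=0, 9 segment(s) drawn

Start position: (0, 0)
Final position: (0.05, -4.182)
Distance = 4.183; >= 1e-6 -> NOT closed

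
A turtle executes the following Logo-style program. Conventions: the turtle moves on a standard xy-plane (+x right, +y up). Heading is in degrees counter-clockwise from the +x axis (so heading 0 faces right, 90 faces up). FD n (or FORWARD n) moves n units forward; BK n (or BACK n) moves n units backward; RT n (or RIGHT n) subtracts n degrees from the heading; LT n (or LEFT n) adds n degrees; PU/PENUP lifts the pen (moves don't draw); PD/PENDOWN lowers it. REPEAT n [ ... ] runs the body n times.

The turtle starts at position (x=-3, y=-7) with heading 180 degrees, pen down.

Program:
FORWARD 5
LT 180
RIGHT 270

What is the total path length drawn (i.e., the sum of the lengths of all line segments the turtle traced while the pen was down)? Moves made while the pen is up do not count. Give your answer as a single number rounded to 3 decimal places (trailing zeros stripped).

Executing turtle program step by step:
Start: pos=(-3,-7), heading=180, pen down
FD 5: (-3,-7) -> (-8,-7) [heading=180, draw]
LT 180: heading 180 -> 0
RT 270: heading 0 -> 90
Final: pos=(-8,-7), heading=90, 1 segment(s) drawn

Segment lengths:
  seg 1: (-3,-7) -> (-8,-7), length = 5
Total = 5

Answer: 5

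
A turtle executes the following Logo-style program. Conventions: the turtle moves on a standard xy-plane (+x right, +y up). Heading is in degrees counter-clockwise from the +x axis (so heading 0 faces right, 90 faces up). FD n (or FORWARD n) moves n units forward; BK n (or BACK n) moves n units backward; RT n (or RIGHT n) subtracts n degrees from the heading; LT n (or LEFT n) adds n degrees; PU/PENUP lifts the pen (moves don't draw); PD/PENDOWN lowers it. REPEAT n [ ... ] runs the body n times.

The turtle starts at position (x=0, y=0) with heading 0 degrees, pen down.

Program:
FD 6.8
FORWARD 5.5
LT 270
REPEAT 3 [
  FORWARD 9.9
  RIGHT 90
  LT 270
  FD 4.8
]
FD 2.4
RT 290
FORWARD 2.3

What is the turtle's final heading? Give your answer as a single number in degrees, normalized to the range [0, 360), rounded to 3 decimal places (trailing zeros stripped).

Answer: 160

Derivation:
Executing turtle program step by step:
Start: pos=(0,0), heading=0, pen down
FD 6.8: (0,0) -> (6.8,0) [heading=0, draw]
FD 5.5: (6.8,0) -> (12.3,0) [heading=0, draw]
LT 270: heading 0 -> 270
REPEAT 3 [
  -- iteration 1/3 --
  FD 9.9: (12.3,0) -> (12.3,-9.9) [heading=270, draw]
  RT 90: heading 270 -> 180
  LT 270: heading 180 -> 90
  FD 4.8: (12.3,-9.9) -> (12.3,-5.1) [heading=90, draw]
  -- iteration 2/3 --
  FD 9.9: (12.3,-5.1) -> (12.3,4.8) [heading=90, draw]
  RT 90: heading 90 -> 0
  LT 270: heading 0 -> 270
  FD 4.8: (12.3,4.8) -> (12.3,0) [heading=270, draw]
  -- iteration 3/3 --
  FD 9.9: (12.3,0) -> (12.3,-9.9) [heading=270, draw]
  RT 90: heading 270 -> 180
  LT 270: heading 180 -> 90
  FD 4.8: (12.3,-9.9) -> (12.3,-5.1) [heading=90, draw]
]
FD 2.4: (12.3,-5.1) -> (12.3,-2.7) [heading=90, draw]
RT 290: heading 90 -> 160
FD 2.3: (12.3,-2.7) -> (10.139,-1.913) [heading=160, draw]
Final: pos=(10.139,-1.913), heading=160, 10 segment(s) drawn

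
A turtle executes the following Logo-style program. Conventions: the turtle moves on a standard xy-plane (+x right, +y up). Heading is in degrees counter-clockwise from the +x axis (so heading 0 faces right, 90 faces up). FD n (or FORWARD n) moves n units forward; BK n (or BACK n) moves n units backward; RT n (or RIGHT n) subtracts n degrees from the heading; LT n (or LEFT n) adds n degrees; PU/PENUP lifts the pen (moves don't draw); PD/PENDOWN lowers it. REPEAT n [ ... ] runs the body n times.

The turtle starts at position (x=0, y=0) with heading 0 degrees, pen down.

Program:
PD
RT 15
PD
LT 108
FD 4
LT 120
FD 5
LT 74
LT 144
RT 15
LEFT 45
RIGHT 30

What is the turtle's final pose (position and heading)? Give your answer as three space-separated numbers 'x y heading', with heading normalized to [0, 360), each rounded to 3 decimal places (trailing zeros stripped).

Executing turtle program step by step:
Start: pos=(0,0), heading=0, pen down
PD: pen down
RT 15: heading 0 -> 345
PD: pen down
LT 108: heading 345 -> 93
FD 4: (0,0) -> (-0.209,3.995) [heading=93, draw]
LT 120: heading 93 -> 213
FD 5: (-0.209,3.995) -> (-4.403,1.271) [heading=213, draw]
LT 74: heading 213 -> 287
LT 144: heading 287 -> 71
RT 15: heading 71 -> 56
LT 45: heading 56 -> 101
RT 30: heading 101 -> 71
Final: pos=(-4.403,1.271), heading=71, 2 segment(s) drawn

Answer: -4.403 1.271 71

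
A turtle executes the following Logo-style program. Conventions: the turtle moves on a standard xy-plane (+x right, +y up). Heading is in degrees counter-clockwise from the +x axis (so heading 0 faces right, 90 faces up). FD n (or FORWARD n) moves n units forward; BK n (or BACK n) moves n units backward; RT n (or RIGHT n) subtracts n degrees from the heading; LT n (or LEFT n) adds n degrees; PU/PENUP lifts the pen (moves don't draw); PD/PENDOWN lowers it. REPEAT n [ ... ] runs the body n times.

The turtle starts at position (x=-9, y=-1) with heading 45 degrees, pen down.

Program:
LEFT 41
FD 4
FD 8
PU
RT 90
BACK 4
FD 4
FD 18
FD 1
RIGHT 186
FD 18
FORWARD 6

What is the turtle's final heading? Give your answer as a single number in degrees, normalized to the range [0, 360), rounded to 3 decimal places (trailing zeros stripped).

Answer: 170

Derivation:
Executing turtle program step by step:
Start: pos=(-9,-1), heading=45, pen down
LT 41: heading 45 -> 86
FD 4: (-9,-1) -> (-8.721,2.99) [heading=86, draw]
FD 8: (-8.721,2.99) -> (-8.163,10.971) [heading=86, draw]
PU: pen up
RT 90: heading 86 -> 356
BK 4: (-8.163,10.971) -> (-12.153,11.25) [heading=356, move]
FD 4: (-12.153,11.25) -> (-8.163,10.971) [heading=356, move]
FD 18: (-8.163,10.971) -> (9.793,9.715) [heading=356, move]
FD 1: (9.793,9.715) -> (10.791,9.645) [heading=356, move]
RT 186: heading 356 -> 170
FD 18: (10.791,9.645) -> (-6.936,12.771) [heading=170, move]
FD 6: (-6.936,12.771) -> (-12.845,13.813) [heading=170, move]
Final: pos=(-12.845,13.813), heading=170, 2 segment(s) drawn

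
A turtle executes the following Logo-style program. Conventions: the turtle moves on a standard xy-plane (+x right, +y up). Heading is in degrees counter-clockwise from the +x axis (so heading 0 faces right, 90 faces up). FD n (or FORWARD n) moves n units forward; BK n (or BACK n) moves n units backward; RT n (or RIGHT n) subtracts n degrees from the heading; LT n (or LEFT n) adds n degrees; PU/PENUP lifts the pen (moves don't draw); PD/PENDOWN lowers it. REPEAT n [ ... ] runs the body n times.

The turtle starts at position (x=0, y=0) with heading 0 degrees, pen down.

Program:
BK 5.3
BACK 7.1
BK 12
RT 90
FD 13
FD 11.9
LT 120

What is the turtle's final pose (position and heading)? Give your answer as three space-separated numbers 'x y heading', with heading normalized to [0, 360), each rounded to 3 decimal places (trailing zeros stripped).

Executing turtle program step by step:
Start: pos=(0,0), heading=0, pen down
BK 5.3: (0,0) -> (-5.3,0) [heading=0, draw]
BK 7.1: (-5.3,0) -> (-12.4,0) [heading=0, draw]
BK 12: (-12.4,0) -> (-24.4,0) [heading=0, draw]
RT 90: heading 0 -> 270
FD 13: (-24.4,0) -> (-24.4,-13) [heading=270, draw]
FD 11.9: (-24.4,-13) -> (-24.4,-24.9) [heading=270, draw]
LT 120: heading 270 -> 30
Final: pos=(-24.4,-24.9), heading=30, 5 segment(s) drawn

Answer: -24.4 -24.9 30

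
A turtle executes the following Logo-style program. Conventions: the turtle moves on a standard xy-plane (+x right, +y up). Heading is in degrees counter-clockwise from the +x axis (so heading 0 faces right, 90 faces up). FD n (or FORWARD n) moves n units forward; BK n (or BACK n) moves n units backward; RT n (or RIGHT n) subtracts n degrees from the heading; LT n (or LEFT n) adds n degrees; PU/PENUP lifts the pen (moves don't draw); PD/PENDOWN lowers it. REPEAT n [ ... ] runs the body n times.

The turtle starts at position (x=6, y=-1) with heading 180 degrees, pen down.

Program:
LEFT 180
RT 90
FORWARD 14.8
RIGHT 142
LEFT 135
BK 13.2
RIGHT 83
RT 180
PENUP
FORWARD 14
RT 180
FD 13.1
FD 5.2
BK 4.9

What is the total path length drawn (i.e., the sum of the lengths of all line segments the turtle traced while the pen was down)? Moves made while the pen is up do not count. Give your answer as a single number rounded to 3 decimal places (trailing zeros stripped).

Executing turtle program step by step:
Start: pos=(6,-1), heading=180, pen down
LT 180: heading 180 -> 0
RT 90: heading 0 -> 270
FD 14.8: (6,-1) -> (6,-15.8) [heading=270, draw]
RT 142: heading 270 -> 128
LT 135: heading 128 -> 263
BK 13.2: (6,-15.8) -> (7.609,-2.698) [heading=263, draw]
RT 83: heading 263 -> 180
RT 180: heading 180 -> 0
PU: pen up
FD 14: (7.609,-2.698) -> (21.609,-2.698) [heading=0, move]
RT 180: heading 0 -> 180
FD 13.1: (21.609,-2.698) -> (8.509,-2.698) [heading=180, move]
FD 5.2: (8.509,-2.698) -> (3.309,-2.698) [heading=180, move]
BK 4.9: (3.309,-2.698) -> (8.209,-2.698) [heading=180, move]
Final: pos=(8.209,-2.698), heading=180, 2 segment(s) drawn

Segment lengths:
  seg 1: (6,-1) -> (6,-15.8), length = 14.8
  seg 2: (6,-15.8) -> (7.609,-2.698), length = 13.2
Total = 28

Answer: 28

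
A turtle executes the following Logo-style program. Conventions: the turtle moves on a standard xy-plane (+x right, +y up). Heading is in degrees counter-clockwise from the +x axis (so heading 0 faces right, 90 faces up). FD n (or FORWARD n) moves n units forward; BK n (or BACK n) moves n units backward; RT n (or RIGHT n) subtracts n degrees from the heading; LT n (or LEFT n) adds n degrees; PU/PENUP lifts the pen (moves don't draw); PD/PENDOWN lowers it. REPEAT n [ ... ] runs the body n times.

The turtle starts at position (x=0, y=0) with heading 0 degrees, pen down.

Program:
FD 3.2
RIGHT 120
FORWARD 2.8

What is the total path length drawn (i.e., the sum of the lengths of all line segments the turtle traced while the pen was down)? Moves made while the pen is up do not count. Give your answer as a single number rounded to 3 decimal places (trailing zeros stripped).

Answer: 6

Derivation:
Executing turtle program step by step:
Start: pos=(0,0), heading=0, pen down
FD 3.2: (0,0) -> (3.2,0) [heading=0, draw]
RT 120: heading 0 -> 240
FD 2.8: (3.2,0) -> (1.8,-2.425) [heading=240, draw]
Final: pos=(1.8,-2.425), heading=240, 2 segment(s) drawn

Segment lengths:
  seg 1: (0,0) -> (3.2,0), length = 3.2
  seg 2: (3.2,0) -> (1.8,-2.425), length = 2.8
Total = 6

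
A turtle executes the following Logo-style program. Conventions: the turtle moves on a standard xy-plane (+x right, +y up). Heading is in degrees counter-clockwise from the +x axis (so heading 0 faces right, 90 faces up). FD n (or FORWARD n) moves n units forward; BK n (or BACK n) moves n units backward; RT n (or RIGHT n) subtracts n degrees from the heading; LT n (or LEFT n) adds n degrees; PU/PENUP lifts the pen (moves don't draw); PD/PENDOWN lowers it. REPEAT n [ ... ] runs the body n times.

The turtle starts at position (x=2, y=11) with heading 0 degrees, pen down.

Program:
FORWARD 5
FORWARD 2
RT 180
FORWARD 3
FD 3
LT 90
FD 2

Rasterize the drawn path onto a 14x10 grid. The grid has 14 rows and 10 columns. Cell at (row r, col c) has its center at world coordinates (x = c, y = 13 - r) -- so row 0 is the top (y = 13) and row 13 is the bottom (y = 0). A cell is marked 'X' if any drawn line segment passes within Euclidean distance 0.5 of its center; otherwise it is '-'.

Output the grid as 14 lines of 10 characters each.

Answer: ----------
----------
--XXXXXXXX
---X------
---X------
----------
----------
----------
----------
----------
----------
----------
----------
----------

Derivation:
Segment 0: (2,11) -> (7,11)
Segment 1: (7,11) -> (9,11)
Segment 2: (9,11) -> (6,11)
Segment 3: (6,11) -> (3,11)
Segment 4: (3,11) -> (3,9)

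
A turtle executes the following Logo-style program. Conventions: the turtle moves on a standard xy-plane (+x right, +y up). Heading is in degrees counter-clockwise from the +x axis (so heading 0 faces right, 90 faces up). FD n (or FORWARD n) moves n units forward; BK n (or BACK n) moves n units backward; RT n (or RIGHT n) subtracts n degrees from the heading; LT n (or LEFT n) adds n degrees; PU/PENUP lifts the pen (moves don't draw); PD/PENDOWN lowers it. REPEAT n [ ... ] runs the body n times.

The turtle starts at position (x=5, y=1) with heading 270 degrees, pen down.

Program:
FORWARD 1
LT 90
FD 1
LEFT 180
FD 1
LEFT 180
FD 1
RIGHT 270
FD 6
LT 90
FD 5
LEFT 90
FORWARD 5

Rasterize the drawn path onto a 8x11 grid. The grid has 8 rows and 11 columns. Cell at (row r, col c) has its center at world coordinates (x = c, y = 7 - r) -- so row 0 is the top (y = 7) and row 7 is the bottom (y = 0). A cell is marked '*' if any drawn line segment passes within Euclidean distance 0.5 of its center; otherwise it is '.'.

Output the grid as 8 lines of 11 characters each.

Answer: ...........
.******....
.*....*....
.*....*....
.*....*....
.*....*....
.*...**....
.....**....

Derivation:
Segment 0: (5,1) -> (5,0)
Segment 1: (5,0) -> (6,-0)
Segment 2: (6,-0) -> (5,0)
Segment 3: (5,0) -> (6,-0)
Segment 4: (6,-0) -> (6,6)
Segment 5: (6,6) -> (1,6)
Segment 6: (1,6) -> (1,1)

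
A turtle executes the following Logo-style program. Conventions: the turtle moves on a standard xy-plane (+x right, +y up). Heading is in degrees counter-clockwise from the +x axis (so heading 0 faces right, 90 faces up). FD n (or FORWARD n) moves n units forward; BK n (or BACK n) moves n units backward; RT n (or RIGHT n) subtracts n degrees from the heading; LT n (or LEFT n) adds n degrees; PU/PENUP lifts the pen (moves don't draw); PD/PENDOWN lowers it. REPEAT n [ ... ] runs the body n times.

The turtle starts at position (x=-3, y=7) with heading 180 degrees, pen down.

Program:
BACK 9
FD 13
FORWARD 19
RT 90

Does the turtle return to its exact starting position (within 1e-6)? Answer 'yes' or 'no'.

Answer: no

Derivation:
Executing turtle program step by step:
Start: pos=(-3,7), heading=180, pen down
BK 9: (-3,7) -> (6,7) [heading=180, draw]
FD 13: (6,7) -> (-7,7) [heading=180, draw]
FD 19: (-7,7) -> (-26,7) [heading=180, draw]
RT 90: heading 180 -> 90
Final: pos=(-26,7), heading=90, 3 segment(s) drawn

Start position: (-3, 7)
Final position: (-26, 7)
Distance = 23; >= 1e-6 -> NOT closed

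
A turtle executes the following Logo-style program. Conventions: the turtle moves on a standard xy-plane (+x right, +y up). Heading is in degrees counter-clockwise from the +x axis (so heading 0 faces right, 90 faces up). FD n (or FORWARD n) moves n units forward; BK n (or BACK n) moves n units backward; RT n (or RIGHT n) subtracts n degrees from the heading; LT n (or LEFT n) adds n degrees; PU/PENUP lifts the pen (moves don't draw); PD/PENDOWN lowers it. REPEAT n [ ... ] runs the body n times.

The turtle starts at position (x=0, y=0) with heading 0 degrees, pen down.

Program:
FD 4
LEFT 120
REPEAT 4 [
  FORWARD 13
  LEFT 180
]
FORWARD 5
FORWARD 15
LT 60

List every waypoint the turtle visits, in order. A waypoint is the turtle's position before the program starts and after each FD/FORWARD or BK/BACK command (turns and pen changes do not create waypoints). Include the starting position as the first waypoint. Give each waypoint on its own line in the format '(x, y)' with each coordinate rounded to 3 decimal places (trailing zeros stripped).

Executing turtle program step by step:
Start: pos=(0,0), heading=0, pen down
FD 4: (0,0) -> (4,0) [heading=0, draw]
LT 120: heading 0 -> 120
REPEAT 4 [
  -- iteration 1/4 --
  FD 13: (4,0) -> (-2.5,11.258) [heading=120, draw]
  LT 180: heading 120 -> 300
  -- iteration 2/4 --
  FD 13: (-2.5,11.258) -> (4,0) [heading=300, draw]
  LT 180: heading 300 -> 120
  -- iteration 3/4 --
  FD 13: (4,0) -> (-2.5,11.258) [heading=120, draw]
  LT 180: heading 120 -> 300
  -- iteration 4/4 --
  FD 13: (-2.5,11.258) -> (4,0) [heading=300, draw]
  LT 180: heading 300 -> 120
]
FD 5: (4,0) -> (1.5,4.33) [heading=120, draw]
FD 15: (1.5,4.33) -> (-6,17.321) [heading=120, draw]
LT 60: heading 120 -> 180
Final: pos=(-6,17.321), heading=180, 7 segment(s) drawn
Waypoints (8 total):
(0, 0)
(4, 0)
(-2.5, 11.258)
(4, 0)
(-2.5, 11.258)
(4, 0)
(1.5, 4.33)
(-6, 17.321)

Answer: (0, 0)
(4, 0)
(-2.5, 11.258)
(4, 0)
(-2.5, 11.258)
(4, 0)
(1.5, 4.33)
(-6, 17.321)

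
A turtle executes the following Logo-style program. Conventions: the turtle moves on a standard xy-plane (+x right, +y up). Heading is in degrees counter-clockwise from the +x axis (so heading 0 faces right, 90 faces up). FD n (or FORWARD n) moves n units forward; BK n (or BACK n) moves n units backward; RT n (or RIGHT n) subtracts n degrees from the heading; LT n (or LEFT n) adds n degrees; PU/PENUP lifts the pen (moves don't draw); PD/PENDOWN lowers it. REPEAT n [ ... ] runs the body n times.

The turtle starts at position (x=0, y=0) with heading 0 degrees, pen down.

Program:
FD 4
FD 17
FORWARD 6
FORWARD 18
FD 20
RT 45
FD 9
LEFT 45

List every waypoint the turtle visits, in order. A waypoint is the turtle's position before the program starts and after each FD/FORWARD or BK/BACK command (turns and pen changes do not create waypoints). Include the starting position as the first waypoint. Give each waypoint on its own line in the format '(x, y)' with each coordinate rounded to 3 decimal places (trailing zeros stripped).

Executing turtle program step by step:
Start: pos=(0,0), heading=0, pen down
FD 4: (0,0) -> (4,0) [heading=0, draw]
FD 17: (4,0) -> (21,0) [heading=0, draw]
FD 6: (21,0) -> (27,0) [heading=0, draw]
FD 18: (27,0) -> (45,0) [heading=0, draw]
FD 20: (45,0) -> (65,0) [heading=0, draw]
RT 45: heading 0 -> 315
FD 9: (65,0) -> (71.364,-6.364) [heading=315, draw]
LT 45: heading 315 -> 0
Final: pos=(71.364,-6.364), heading=0, 6 segment(s) drawn
Waypoints (7 total):
(0, 0)
(4, 0)
(21, 0)
(27, 0)
(45, 0)
(65, 0)
(71.364, -6.364)

Answer: (0, 0)
(4, 0)
(21, 0)
(27, 0)
(45, 0)
(65, 0)
(71.364, -6.364)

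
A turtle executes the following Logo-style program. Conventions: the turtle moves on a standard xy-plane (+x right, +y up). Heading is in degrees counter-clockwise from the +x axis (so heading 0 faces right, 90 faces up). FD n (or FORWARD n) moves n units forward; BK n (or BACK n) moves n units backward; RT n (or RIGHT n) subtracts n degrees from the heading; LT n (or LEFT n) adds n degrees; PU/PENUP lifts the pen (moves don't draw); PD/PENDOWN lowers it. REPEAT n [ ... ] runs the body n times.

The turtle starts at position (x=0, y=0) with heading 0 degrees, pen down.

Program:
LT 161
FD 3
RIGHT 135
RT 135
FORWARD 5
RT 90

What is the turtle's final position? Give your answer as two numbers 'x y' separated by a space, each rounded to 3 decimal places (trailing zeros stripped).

Answer: -4.464 -3.751

Derivation:
Executing turtle program step by step:
Start: pos=(0,0), heading=0, pen down
LT 161: heading 0 -> 161
FD 3: (0,0) -> (-2.837,0.977) [heading=161, draw]
RT 135: heading 161 -> 26
RT 135: heading 26 -> 251
FD 5: (-2.837,0.977) -> (-4.464,-3.751) [heading=251, draw]
RT 90: heading 251 -> 161
Final: pos=(-4.464,-3.751), heading=161, 2 segment(s) drawn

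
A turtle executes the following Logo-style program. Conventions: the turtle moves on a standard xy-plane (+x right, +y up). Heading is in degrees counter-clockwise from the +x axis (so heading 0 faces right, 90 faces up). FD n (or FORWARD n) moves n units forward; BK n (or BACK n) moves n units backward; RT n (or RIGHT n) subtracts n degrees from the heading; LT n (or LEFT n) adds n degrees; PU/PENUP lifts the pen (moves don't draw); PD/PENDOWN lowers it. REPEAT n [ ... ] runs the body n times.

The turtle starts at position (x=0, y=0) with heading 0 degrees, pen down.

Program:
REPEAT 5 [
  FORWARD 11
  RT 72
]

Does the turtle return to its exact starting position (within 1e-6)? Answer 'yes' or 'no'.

Executing turtle program step by step:
Start: pos=(0,0), heading=0, pen down
REPEAT 5 [
  -- iteration 1/5 --
  FD 11: (0,0) -> (11,0) [heading=0, draw]
  RT 72: heading 0 -> 288
  -- iteration 2/5 --
  FD 11: (11,0) -> (14.399,-10.462) [heading=288, draw]
  RT 72: heading 288 -> 216
  -- iteration 3/5 --
  FD 11: (14.399,-10.462) -> (5.5,-16.927) [heading=216, draw]
  RT 72: heading 216 -> 144
  -- iteration 4/5 --
  FD 11: (5.5,-16.927) -> (-3.399,-10.462) [heading=144, draw]
  RT 72: heading 144 -> 72
  -- iteration 5/5 --
  FD 11: (-3.399,-10.462) -> (0,0) [heading=72, draw]
  RT 72: heading 72 -> 0
]
Final: pos=(0,0), heading=0, 5 segment(s) drawn

Start position: (0, 0)
Final position: (0, 0)
Distance = 0; < 1e-6 -> CLOSED

Answer: yes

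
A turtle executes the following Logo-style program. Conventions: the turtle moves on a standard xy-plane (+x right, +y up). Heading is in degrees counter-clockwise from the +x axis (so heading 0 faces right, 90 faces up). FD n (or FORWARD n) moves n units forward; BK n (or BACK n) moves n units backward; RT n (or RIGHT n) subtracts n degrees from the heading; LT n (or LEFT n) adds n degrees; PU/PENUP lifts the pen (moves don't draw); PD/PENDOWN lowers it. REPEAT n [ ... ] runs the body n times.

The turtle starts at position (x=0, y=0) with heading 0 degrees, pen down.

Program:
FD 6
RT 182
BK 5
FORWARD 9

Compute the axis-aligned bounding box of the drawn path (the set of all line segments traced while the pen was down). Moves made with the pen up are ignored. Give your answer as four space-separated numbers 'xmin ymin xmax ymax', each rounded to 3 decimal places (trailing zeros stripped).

Answer: 0 -0.174 10.997 0.14

Derivation:
Executing turtle program step by step:
Start: pos=(0,0), heading=0, pen down
FD 6: (0,0) -> (6,0) [heading=0, draw]
RT 182: heading 0 -> 178
BK 5: (6,0) -> (10.997,-0.174) [heading=178, draw]
FD 9: (10.997,-0.174) -> (2.002,0.14) [heading=178, draw]
Final: pos=(2.002,0.14), heading=178, 3 segment(s) drawn

Segment endpoints: x in {0, 2.002, 6, 10.997}, y in {-0.174, 0, 0.14}
xmin=0, ymin=-0.174, xmax=10.997, ymax=0.14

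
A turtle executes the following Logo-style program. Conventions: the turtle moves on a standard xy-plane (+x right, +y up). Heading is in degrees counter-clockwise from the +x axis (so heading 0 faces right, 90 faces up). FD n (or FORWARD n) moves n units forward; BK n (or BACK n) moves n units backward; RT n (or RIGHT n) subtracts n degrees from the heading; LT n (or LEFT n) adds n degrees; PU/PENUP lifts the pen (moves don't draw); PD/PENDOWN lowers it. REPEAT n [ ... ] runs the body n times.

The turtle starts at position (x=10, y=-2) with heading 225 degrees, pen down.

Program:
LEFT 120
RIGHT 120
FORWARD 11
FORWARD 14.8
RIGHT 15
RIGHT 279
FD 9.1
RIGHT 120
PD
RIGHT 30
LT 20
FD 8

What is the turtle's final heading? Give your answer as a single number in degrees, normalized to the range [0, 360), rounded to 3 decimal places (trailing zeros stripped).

Executing turtle program step by step:
Start: pos=(10,-2), heading=225, pen down
LT 120: heading 225 -> 345
RT 120: heading 345 -> 225
FD 11: (10,-2) -> (2.222,-9.778) [heading=225, draw]
FD 14.8: (2.222,-9.778) -> (-8.243,-20.243) [heading=225, draw]
RT 15: heading 225 -> 210
RT 279: heading 210 -> 291
FD 9.1: (-8.243,-20.243) -> (-4.982,-28.739) [heading=291, draw]
RT 120: heading 291 -> 171
PD: pen down
RT 30: heading 171 -> 141
LT 20: heading 141 -> 161
FD 8: (-4.982,-28.739) -> (-12.546,-26.134) [heading=161, draw]
Final: pos=(-12.546,-26.134), heading=161, 4 segment(s) drawn

Answer: 161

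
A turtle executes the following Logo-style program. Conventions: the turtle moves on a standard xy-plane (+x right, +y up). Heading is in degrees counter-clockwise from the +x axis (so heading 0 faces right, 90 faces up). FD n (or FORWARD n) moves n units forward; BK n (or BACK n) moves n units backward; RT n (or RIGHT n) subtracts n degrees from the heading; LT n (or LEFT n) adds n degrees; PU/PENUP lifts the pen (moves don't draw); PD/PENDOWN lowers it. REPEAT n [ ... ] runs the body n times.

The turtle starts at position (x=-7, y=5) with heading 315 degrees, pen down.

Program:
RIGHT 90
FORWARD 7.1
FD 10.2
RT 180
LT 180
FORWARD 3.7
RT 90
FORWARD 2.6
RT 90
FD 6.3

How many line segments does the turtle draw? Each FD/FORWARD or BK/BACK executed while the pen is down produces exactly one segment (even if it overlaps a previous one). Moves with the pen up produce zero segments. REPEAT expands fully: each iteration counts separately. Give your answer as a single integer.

Answer: 5

Derivation:
Executing turtle program step by step:
Start: pos=(-7,5), heading=315, pen down
RT 90: heading 315 -> 225
FD 7.1: (-7,5) -> (-12.02,-0.02) [heading=225, draw]
FD 10.2: (-12.02,-0.02) -> (-19.233,-7.233) [heading=225, draw]
RT 180: heading 225 -> 45
LT 180: heading 45 -> 225
FD 3.7: (-19.233,-7.233) -> (-21.849,-9.849) [heading=225, draw]
RT 90: heading 225 -> 135
FD 2.6: (-21.849,-9.849) -> (-23.688,-8.011) [heading=135, draw]
RT 90: heading 135 -> 45
FD 6.3: (-23.688,-8.011) -> (-19.233,-3.556) [heading=45, draw]
Final: pos=(-19.233,-3.556), heading=45, 5 segment(s) drawn
Segments drawn: 5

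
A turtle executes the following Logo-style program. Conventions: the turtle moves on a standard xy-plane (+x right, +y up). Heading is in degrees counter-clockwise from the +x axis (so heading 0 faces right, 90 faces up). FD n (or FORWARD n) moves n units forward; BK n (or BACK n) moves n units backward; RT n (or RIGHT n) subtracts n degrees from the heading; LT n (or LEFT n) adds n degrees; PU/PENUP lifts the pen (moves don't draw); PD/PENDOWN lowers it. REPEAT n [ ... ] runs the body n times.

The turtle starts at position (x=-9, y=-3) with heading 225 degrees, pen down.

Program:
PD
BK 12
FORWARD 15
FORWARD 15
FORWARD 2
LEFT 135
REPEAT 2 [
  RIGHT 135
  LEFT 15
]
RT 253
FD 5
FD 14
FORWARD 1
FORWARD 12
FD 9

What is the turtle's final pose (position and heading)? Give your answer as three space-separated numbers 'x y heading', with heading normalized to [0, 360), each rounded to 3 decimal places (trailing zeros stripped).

Answer: -51.104 -47.128 227

Derivation:
Executing turtle program step by step:
Start: pos=(-9,-3), heading=225, pen down
PD: pen down
BK 12: (-9,-3) -> (-0.515,5.485) [heading=225, draw]
FD 15: (-0.515,5.485) -> (-11.121,-5.121) [heading=225, draw]
FD 15: (-11.121,-5.121) -> (-21.728,-15.728) [heading=225, draw]
FD 2: (-21.728,-15.728) -> (-23.142,-17.142) [heading=225, draw]
LT 135: heading 225 -> 0
REPEAT 2 [
  -- iteration 1/2 --
  RT 135: heading 0 -> 225
  LT 15: heading 225 -> 240
  -- iteration 2/2 --
  RT 135: heading 240 -> 105
  LT 15: heading 105 -> 120
]
RT 253: heading 120 -> 227
FD 5: (-23.142,-17.142) -> (-26.552,-20.799) [heading=227, draw]
FD 14: (-26.552,-20.799) -> (-36.1,-31.038) [heading=227, draw]
FD 1: (-36.1,-31.038) -> (-36.782,-31.769) [heading=227, draw]
FD 12: (-36.782,-31.769) -> (-44.966,-40.545) [heading=227, draw]
FD 9: (-44.966,-40.545) -> (-51.104,-47.128) [heading=227, draw]
Final: pos=(-51.104,-47.128), heading=227, 9 segment(s) drawn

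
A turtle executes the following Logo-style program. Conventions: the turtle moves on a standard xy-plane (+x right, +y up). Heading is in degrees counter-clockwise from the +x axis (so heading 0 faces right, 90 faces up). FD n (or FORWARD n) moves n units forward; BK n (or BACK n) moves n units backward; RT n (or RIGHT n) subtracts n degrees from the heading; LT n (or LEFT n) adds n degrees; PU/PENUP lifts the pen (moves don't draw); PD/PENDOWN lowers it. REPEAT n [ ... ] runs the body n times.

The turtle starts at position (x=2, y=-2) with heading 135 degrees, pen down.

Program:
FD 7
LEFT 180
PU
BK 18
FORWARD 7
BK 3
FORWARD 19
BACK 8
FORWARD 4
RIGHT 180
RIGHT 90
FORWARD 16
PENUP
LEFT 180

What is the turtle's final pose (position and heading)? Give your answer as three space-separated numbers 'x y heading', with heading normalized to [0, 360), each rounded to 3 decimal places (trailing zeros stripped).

Executing turtle program step by step:
Start: pos=(2,-2), heading=135, pen down
FD 7: (2,-2) -> (-2.95,2.95) [heading=135, draw]
LT 180: heading 135 -> 315
PU: pen up
BK 18: (-2.95,2.95) -> (-15.678,15.678) [heading=315, move]
FD 7: (-15.678,15.678) -> (-10.728,10.728) [heading=315, move]
BK 3: (-10.728,10.728) -> (-12.849,12.849) [heading=315, move]
FD 19: (-12.849,12.849) -> (0.586,-0.586) [heading=315, move]
BK 8: (0.586,-0.586) -> (-5.071,5.071) [heading=315, move]
FD 4: (-5.071,5.071) -> (-2.243,2.243) [heading=315, move]
RT 180: heading 315 -> 135
RT 90: heading 135 -> 45
FD 16: (-2.243,2.243) -> (9.071,13.556) [heading=45, move]
PU: pen up
LT 180: heading 45 -> 225
Final: pos=(9.071,13.556), heading=225, 1 segment(s) drawn

Answer: 9.071 13.556 225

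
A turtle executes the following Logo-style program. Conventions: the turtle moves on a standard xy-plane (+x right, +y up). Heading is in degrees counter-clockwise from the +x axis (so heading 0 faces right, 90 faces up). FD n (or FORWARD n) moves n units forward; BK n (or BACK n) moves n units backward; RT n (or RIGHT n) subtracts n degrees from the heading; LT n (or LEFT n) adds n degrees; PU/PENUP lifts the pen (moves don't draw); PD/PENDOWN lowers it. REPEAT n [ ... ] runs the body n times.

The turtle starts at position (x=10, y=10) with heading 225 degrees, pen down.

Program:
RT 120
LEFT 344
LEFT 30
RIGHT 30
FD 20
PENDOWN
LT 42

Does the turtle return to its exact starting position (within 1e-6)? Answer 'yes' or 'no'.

Answer: no

Derivation:
Executing turtle program step by step:
Start: pos=(10,10), heading=225, pen down
RT 120: heading 225 -> 105
LT 344: heading 105 -> 89
LT 30: heading 89 -> 119
RT 30: heading 119 -> 89
FD 20: (10,10) -> (10.349,29.997) [heading=89, draw]
PD: pen down
LT 42: heading 89 -> 131
Final: pos=(10.349,29.997), heading=131, 1 segment(s) drawn

Start position: (10, 10)
Final position: (10.349, 29.997)
Distance = 20; >= 1e-6 -> NOT closed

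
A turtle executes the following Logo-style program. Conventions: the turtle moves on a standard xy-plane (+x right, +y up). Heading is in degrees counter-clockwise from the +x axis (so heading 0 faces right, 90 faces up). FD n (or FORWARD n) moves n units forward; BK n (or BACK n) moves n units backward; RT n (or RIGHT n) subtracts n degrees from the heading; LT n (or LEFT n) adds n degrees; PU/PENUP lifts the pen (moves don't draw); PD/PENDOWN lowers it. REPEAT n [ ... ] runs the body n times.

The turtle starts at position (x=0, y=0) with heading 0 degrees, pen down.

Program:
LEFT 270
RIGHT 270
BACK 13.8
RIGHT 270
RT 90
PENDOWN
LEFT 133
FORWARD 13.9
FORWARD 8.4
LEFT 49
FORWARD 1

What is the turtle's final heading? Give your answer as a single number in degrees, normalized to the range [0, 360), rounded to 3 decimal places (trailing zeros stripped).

Executing turtle program step by step:
Start: pos=(0,0), heading=0, pen down
LT 270: heading 0 -> 270
RT 270: heading 270 -> 0
BK 13.8: (0,0) -> (-13.8,0) [heading=0, draw]
RT 270: heading 0 -> 90
RT 90: heading 90 -> 0
PD: pen down
LT 133: heading 0 -> 133
FD 13.9: (-13.8,0) -> (-23.28,10.166) [heading=133, draw]
FD 8.4: (-23.28,10.166) -> (-29.009,16.309) [heading=133, draw]
LT 49: heading 133 -> 182
FD 1: (-29.009,16.309) -> (-30.008,16.274) [heading=182, draw]
Final: pos=(-30.008,16.274), heading=182, 4 segment(s) drawn

Answer: 182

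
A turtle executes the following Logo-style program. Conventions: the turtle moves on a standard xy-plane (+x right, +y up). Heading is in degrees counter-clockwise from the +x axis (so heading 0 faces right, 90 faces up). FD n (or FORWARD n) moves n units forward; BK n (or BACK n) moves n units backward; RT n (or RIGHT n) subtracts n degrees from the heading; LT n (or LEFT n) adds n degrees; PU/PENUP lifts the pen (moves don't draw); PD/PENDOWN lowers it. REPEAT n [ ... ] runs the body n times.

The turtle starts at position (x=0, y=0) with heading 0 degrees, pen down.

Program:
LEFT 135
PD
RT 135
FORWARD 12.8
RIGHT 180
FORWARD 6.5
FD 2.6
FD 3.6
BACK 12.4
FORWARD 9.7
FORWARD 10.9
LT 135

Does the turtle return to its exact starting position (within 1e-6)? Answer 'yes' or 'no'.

Answer: no

Derivation:
Executing turtle program step by step:
Start: pos=(0,0), heading=0, pen down
LT 135: heading 0 -> 135
PD: pen down
RT 135: heading 135 -> 0
FD 12.8: (0,0) -> (12.8,0) [heading=0, draw]
RT 180: heading 0 -> 180
FD 6.5: (12.8,0) -> (6.3,0) [heading=180, draw]
FD 2.6: (6.3,0) -> (3.7,0) [heading=180, draw]
FD 3.6: (3.7,0) -> (0.1,0) [heading=180, draw]
BK 12.4: (0.1,0) -> (12.5,0) [heading=180, draw]
FD 9.7: (12.5,0) -> (2.8,0) [heading=180, draw]
FD 10.9: (2.8,0) -> (-8.1,0) [heading=180, draw]
LT 135: heading 180 -> 315
Final: pos=(-8.1,0), heading=315, 7 segment(s) drawn

Start position: (0, 0)
Final position: (-8.1, 0)
Distance = 8.1; >= 1e-6 -> NOT closed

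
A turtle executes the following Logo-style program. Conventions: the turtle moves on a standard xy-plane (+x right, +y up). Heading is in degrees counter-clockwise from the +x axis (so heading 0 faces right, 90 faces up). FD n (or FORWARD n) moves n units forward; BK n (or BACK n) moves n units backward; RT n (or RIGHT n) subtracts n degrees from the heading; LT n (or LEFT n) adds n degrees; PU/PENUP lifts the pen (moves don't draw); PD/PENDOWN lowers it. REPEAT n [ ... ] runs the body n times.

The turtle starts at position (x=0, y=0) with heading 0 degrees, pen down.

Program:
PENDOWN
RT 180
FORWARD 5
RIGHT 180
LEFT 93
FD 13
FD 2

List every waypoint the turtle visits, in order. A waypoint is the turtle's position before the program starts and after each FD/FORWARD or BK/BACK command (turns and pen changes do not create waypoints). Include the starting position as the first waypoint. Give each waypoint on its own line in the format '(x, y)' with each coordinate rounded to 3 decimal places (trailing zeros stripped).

Answer: (0, 0)
(-5, 0)
(-5.68, 12.982)
(-5.785, 14.979)

Derivation:
Executing turtle program step by step:
Start: pos=(0,0), heading=0, pen down
PD: pen down
RT 180: heading 0 -> 180
FD 5: (0,0) -> (-5,0) [heading=180, draw]
RT 180: heading 180 -> 0
LT 93: heading 0 -> 93
FD 13: (-5,0) -> (-5.68,12.982) [heading=93, draw]
FD 2: (-5.68,12.982) -> (-5.785,14.979) [heading=93, draw]
Final: pos=(-5.785,14.979), heading=93, 3 segment(s) drawn
Waypoints (4 total):
(0, 0)
(-5, 0)
(-5.68, 12.982)
(-5.785, 14.979)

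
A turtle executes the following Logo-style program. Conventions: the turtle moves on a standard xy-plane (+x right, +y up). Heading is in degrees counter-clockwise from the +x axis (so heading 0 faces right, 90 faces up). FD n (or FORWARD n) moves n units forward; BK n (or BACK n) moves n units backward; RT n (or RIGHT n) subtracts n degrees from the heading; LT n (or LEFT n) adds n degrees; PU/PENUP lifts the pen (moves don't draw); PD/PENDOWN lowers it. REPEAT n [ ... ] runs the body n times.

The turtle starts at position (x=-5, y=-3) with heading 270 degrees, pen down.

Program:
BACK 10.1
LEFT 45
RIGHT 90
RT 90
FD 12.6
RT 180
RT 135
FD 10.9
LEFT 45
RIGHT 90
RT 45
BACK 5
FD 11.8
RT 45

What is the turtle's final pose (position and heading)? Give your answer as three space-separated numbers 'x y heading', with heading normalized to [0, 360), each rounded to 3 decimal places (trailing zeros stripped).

Answer: -24.81 22.81 45

Derivation:
Executing turtle program step by step:
Start: pos=(-5,-3), heading=270, pen down
BK 10.1: (-5,-3) -> (-5,7.1) [heading=270, draw]
LT 45: heading 270 -> 315
RT 90: heading 315 -> 225
RT 90: heading 225 -> 135
FD 12.6: (-5,7.1) -> (-13.91,16.01) [heading=135, draw]
RT 180: heading 135 -> 315
RT 135: heading 315 -> 180
FD 10.9: (-13.91,16.01) -> (-24.81,16.01) [heading=180, draw]
LT 45: heading 180 -> 225
RT 90: heading 225 -> 135
RT 45: heading 135 -> 90
BK 5: (-24.81,16.01) -> (-24.81,11.01) [heading=90, draw]
FD 11.8: (-24.81,11.01) -> (-24.81,22.81) [heading=90, draw]
RT 45: heading 90 -> 45
Final: pos=(-24.81,22.81), heading=45, 5 segment(s) drawn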